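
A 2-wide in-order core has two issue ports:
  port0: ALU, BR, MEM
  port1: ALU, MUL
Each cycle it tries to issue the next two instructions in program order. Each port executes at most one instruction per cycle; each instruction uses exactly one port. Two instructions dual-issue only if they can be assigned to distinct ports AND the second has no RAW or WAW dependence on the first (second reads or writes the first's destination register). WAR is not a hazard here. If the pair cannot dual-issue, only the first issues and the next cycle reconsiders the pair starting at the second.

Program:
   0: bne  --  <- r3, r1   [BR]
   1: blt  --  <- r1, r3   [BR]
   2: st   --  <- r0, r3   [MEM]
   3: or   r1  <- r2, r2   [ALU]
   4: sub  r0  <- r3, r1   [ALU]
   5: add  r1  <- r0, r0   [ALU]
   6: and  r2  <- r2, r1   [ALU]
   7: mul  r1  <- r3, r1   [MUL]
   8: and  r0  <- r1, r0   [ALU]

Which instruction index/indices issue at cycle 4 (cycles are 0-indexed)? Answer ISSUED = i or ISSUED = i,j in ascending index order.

ISSUED = 5

t=0 i0:bne.BR ; no-port BR/BR
t=1 i1:blt.BR ; no-port BR/MEM
t=2 i2&i3:st.MEM;or.ALU ; pair
t=3 i4:sub.ALU ; RAW r0
t=4 i5:add.ALU ; RAW r1
t=5 i6&i7:and.ALU;mul.MUL ; pair
t=6 i8:and.ALU ; tail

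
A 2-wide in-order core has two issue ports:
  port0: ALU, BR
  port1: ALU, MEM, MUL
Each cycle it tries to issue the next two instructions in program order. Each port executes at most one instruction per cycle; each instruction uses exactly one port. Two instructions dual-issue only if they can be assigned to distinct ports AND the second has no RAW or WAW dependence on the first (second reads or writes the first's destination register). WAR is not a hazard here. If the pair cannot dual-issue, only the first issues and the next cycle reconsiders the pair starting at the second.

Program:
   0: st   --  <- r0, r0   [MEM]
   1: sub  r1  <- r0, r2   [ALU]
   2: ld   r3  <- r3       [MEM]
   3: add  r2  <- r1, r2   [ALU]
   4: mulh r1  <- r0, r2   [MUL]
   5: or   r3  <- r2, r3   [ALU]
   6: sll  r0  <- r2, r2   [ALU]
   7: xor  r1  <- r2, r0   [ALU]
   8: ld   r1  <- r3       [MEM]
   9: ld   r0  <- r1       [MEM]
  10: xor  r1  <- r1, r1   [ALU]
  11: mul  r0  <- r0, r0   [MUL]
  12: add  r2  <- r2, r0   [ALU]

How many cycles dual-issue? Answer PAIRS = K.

c0: i0,i1 st.MEM;sub.ALU  dual
c1: i2,i3 ld.MEM;add.ALU  dual
c2: i4,i5 mulh.MUL;or.ALU  dual
c3: i6 sll.ALU  RAW r0
c4: i7 xor.ALU  WAW r1
c5: i8 ld.MEM  no-port MEM/MEM
c6: i9,i10 ld.MEM;xor.ALU  dual
c7: i11 mul.MUL  RAW r0
c8: i12 add.ALU  tail

PAIRS = 4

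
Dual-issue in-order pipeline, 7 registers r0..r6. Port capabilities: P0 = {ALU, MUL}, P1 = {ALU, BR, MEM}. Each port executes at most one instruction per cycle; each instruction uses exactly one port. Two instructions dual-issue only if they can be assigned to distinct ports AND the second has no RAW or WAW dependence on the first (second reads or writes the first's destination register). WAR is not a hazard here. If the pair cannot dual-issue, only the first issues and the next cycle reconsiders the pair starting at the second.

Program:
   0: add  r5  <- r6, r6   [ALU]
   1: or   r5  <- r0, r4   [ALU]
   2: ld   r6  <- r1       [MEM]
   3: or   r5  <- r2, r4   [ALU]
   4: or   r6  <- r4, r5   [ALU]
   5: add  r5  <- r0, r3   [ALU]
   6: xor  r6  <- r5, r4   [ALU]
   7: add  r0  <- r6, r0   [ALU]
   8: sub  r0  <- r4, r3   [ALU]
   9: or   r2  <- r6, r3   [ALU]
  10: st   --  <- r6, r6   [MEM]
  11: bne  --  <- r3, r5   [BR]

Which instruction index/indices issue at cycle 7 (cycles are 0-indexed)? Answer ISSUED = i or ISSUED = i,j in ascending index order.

ISSUED = 10

#0 head=0: add i0 WAW r5
#1 head=1: or/ld i1/i2 pair
#2 head=3: or i3 RAW r5
#3 head=4: or/add i4/i5 pair
#4 head=6: xor i6 RAW r6
#5 head=7: add i7 WAW r0
#6 head=8: sub/or i8/i9 pair
#7 head=10: st i10 no-port MEM/BR
#8 head=11: bne i11 tail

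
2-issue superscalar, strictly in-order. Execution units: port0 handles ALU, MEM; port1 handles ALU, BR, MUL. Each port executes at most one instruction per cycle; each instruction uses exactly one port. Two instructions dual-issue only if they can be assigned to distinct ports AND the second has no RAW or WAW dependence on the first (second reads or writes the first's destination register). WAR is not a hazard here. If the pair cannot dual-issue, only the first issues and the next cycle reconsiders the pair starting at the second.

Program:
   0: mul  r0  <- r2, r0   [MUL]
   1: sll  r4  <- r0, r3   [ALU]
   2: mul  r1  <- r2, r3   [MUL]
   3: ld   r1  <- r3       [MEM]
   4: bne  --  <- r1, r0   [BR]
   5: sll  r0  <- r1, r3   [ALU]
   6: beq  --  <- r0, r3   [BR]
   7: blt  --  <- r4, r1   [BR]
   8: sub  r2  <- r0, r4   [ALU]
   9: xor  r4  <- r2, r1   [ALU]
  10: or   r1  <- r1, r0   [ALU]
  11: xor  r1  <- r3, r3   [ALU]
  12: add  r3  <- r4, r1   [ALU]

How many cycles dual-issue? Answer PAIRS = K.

PAIRS = 4

0. mul @i0  | RAW r0
1. sll mul @i1/i2  | dual
2. ld @i3  | RAW r1
3. bne sll @i4/i5  | dual
4. beq @i6  | no-port BR/BR
5. blt sub @i7/i8  | dual
6. xor or @i9/i10  | dual
7. xor @i11  | RAW r1
8. add @i12  | tail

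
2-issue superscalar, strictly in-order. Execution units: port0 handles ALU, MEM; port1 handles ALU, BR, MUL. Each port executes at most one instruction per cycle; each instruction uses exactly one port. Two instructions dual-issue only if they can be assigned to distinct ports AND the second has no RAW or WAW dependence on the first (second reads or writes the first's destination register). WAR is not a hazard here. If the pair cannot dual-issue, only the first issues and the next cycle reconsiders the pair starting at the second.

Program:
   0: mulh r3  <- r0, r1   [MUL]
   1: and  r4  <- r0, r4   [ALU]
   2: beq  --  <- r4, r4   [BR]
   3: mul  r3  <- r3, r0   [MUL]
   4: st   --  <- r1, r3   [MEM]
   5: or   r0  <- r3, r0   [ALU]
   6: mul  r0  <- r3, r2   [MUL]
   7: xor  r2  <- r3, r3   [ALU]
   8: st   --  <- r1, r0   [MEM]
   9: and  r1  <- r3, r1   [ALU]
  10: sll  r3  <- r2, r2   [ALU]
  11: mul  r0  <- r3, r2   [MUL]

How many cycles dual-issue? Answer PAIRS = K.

PAIRS = 4

c0: i0/i1 mulh.MUL;and.ALU  2-wide
c1: i2 beq.BR  no-port BR/MUL
c2: i3 mul.MUL  RAW r3
c3: i4/i5 st.MEM;or.ALU  2-wide
c4: i6/i7 mul.MUL;xor.ALU  2-wide
c5: i8/i9 st.MEM;and.ALU  2-wide
c6: i10 sll.ALU  RAW r3
c7: i11 mul.MUL  tail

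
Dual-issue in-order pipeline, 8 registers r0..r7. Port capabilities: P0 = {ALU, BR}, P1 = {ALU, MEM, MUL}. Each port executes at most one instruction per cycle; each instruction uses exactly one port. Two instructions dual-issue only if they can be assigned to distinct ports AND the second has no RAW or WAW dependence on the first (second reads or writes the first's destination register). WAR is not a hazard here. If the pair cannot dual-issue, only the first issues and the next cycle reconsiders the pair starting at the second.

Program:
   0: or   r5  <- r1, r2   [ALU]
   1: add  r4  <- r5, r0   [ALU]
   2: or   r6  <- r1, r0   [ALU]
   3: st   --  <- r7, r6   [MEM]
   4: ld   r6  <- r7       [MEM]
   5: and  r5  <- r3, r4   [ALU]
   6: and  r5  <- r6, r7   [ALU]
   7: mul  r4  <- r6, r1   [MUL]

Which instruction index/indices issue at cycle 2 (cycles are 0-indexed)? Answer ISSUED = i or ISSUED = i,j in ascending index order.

#0 head=0: or.ALU i0 RAW r5
#1 head=1: add.ALU/or.ALU i1+i2 dual
#2 head=3: st.MEM i3 no-port MEM/MEM
#3 head=4: ld.MEM/and.ALU i4+i5 dual
#4 head=6: and.ALU/mul.MUL i6+i7 dual

ISSUED = 3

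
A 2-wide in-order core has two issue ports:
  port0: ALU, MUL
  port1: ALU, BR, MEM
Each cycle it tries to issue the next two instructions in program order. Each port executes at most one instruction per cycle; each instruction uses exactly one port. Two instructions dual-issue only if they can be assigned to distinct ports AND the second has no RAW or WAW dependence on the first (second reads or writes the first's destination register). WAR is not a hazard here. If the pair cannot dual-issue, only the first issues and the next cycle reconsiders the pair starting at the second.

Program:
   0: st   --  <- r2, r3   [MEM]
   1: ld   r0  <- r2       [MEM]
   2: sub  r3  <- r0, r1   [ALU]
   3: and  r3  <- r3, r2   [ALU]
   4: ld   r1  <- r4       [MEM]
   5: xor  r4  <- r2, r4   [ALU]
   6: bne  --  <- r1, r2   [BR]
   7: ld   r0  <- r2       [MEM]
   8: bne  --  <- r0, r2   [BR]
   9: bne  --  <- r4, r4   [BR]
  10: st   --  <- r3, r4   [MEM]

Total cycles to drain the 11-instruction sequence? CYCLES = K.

0. st.MEM @i0  | no-port MEM/MEM
1. ld.MEM @i1  | RAW r0
2. sub.ALU @i2  | RAW+WAW r3
3. and.ALU+ld.MEM @i3,i4  | pair
4. xor.ALU+bne.BR @i5,i6  | pair
5. ld.MEM @i7  | no-port MEM/BR
6. bne.BR @i8  | no-port BR/BR
7. bne.BR @i9  | no-port BR/MEM
8. st.MEM @i10  | tail

CYCLES = 9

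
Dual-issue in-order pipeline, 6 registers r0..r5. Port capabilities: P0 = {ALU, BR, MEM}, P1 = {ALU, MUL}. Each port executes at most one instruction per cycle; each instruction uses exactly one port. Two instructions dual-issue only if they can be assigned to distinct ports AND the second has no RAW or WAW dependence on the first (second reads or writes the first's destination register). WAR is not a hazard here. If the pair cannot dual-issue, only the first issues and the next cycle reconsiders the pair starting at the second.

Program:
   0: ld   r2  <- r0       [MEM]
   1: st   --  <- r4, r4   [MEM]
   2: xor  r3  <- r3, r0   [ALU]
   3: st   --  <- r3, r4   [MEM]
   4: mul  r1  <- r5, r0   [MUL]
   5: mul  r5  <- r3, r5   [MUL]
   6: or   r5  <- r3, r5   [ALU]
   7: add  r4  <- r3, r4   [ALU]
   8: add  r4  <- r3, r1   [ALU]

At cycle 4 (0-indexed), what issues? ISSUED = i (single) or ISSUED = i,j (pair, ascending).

ISSUED = 6,7

t=0 i0:ld ; no-port MEM/MEM
t=1 i1&i2:st;xor ; dual
t=2 i3&i4:st;mul ; dual
t=3 i5:mul ; RAW+WAW r5
t=4 i6&i7:or;add ; dual
t=5 i8:add ; tail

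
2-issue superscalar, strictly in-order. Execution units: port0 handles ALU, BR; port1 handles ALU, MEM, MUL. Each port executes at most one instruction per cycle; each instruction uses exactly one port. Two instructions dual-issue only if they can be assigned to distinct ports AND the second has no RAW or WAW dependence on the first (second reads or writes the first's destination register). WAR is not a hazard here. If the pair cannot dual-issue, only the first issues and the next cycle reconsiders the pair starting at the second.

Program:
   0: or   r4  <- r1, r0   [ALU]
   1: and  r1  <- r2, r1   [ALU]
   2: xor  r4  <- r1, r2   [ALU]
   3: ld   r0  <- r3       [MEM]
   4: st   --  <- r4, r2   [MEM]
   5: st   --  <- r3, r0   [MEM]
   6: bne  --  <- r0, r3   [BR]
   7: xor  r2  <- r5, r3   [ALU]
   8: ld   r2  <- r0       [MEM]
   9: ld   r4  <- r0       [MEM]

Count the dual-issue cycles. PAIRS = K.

t=0 i0/i1:or/and ; 2-wide
t=1 i2/i3:xor/ld ; 2-wide
t=2 i4:st ; no-port MEM/MEM
t=3 i5/i6:st/bne ; 2-wide
t=4 i7:xor ; WAW r2
t=5 i8:ld ; no-port MEM/MEM
t=6 i9:ld ; tail

PAIRS = 3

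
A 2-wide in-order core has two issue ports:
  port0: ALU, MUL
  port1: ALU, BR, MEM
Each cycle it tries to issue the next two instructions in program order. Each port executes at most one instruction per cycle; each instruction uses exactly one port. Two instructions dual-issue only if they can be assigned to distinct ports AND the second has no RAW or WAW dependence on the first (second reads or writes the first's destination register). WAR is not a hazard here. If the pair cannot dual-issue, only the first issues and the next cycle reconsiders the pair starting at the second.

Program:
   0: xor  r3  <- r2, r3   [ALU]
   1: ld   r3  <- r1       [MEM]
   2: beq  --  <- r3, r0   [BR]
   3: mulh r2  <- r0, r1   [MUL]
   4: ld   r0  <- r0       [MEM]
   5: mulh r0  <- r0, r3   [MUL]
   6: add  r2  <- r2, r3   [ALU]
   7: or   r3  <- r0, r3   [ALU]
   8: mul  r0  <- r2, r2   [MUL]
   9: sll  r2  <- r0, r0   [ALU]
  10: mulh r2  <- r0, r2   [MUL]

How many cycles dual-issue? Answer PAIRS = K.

0. xor.ALU @i0  | WAW r3
1. ld.MEM @i1  | no-port MEM/BR
2. beq.BR+mulh.MUL @i2/i3  | dual
3. ld.MEM @i4  | RAW+WAW r0
4. mulh.MUL+add.ALU @i5/i6  | dual
5. or.ALU+mul.MUL @i7/i8  | dual
6. sll.ALU @i9  | RAW+WAW r2
7. mulh.MUL @i10  | tail

PAIRS = 3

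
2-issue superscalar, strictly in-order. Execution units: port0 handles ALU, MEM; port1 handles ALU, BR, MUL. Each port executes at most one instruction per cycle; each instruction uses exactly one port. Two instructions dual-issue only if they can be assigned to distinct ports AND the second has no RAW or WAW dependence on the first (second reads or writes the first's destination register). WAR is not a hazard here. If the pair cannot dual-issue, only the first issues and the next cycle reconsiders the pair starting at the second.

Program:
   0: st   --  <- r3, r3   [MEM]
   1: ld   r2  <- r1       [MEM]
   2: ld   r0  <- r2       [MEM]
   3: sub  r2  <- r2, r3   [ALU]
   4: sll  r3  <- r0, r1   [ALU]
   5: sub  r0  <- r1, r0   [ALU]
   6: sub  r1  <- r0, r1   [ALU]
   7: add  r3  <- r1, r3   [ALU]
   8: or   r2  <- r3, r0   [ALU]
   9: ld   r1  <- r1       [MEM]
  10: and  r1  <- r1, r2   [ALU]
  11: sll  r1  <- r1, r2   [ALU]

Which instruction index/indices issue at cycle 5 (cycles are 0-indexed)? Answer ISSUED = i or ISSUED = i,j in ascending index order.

0. st.MEM @i0  | no-port MEM/MEM
1. ld.MEM @i1  | no-port MEM/MEM
2. ld.MEM sub.ALU @i2&i3  | dual
3. sll.ALU sub.ALU @i4&i5  | dual
4. sub.ALU @i6  | RAW r1
5. add.ALU @i7  | RAW r3
6. or.ALU ld.MEM @i8&i9  | dual
7. and.ALU @i10  | RAW+WAW r1
8. sll.ALU @i11  | tail

ISSUED = 7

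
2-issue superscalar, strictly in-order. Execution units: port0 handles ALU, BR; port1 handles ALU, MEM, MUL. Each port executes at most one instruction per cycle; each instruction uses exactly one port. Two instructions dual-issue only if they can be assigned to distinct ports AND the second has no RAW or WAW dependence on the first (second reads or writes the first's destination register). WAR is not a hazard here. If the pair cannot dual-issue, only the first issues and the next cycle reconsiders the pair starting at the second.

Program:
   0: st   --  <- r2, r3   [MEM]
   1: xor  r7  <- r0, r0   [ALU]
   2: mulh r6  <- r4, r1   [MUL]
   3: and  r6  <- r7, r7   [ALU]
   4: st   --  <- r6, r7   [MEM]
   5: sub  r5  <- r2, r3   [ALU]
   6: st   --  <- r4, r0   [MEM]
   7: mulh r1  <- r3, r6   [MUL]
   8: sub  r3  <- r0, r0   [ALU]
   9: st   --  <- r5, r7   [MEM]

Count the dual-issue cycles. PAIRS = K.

PAIRS = 3

  cy0 -> i0/i1 (st.MEM;xor.ALU) pair
  cy1 -> i2 (mulh.MUL) WAW r6
  cy2 -> i3 (and.ALU) RAW r6
  cy3 -> i4/i5 (st.MEM;sub.ALU) pair
  cy4 -> i6 (st.MEM) no-port MEM/MUL
  cy5 -> i7/i8 (mulh.MUL;sub.ALU) pair
  cy6 -> i9 (st.MEM) tail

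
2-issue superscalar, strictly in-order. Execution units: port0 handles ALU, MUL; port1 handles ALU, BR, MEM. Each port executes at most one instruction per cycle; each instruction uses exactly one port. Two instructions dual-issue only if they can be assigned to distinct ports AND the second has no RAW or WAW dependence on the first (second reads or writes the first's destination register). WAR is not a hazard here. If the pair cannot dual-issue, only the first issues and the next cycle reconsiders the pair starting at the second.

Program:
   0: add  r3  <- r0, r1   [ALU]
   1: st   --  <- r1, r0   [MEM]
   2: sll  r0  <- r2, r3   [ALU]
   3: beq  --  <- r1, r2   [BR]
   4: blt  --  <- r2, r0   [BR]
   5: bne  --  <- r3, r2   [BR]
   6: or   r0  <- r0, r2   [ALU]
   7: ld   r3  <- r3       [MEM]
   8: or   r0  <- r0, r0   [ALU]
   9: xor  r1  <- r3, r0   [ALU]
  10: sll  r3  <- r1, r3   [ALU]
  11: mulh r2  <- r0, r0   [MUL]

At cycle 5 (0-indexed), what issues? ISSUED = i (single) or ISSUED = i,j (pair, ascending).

ISSUED = 9

[0] i0+i1  add.ALU+st.MEM  -- pair
[1] i2+i3  sll.ALU+beq.BR  -- pair
[2] i4  blt.BR  -- no-port BR/BR
[3] i5+i6  bne.BR+or.ALU  -- pair
[4] i7+i8  ld.MEM+or.ALU  -- pair
[5] i9  xor.ALU  -- RAW r1
[6] i10+i11  sll.ALU+mulh.MUL  -- pair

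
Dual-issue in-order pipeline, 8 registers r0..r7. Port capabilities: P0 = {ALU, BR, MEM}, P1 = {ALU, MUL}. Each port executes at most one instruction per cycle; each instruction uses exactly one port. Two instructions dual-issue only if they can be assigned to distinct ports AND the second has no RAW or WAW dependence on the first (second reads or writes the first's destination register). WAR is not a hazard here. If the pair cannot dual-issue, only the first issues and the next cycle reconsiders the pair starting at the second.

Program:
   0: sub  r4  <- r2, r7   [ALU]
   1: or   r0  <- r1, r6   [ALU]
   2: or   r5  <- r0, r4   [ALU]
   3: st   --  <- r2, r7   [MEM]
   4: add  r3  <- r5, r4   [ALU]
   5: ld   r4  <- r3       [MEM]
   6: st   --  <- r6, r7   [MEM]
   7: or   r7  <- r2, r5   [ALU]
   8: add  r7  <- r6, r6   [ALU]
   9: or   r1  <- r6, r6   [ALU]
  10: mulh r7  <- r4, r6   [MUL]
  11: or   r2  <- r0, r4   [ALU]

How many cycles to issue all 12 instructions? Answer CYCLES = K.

CYCLES = 7

#0 head=0: sub;or i0+i1 dual
#1 head=2: or;st i2+i3 dual
#2 head=4: add i4 RAW r3
#3 head=5: ld i5 no-port MEM/MEM
#4 head=6: st;or i6+i7 dual
#5 head=8: add;or i8+i9 dual
#6 head=10: mulh;or i10+i11 dual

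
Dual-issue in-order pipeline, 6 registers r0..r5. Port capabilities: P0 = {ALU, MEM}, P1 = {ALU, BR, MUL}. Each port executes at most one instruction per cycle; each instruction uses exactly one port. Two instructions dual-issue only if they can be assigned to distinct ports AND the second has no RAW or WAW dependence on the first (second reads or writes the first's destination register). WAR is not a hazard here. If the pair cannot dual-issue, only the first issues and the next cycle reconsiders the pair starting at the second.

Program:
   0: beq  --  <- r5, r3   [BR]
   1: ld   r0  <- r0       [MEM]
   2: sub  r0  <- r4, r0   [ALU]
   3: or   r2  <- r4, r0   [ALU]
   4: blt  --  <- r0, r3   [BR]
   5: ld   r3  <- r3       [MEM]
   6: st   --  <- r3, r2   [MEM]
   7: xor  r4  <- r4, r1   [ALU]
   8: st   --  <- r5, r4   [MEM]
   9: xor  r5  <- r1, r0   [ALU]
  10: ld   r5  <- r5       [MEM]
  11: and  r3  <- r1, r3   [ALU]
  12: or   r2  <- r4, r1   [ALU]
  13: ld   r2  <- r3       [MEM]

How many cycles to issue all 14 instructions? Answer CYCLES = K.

CYCLES = 9

#0 head=0: beq/ld i0+i1 dual
#1 head=2: sub i2 RAW r0
#2 head=3: or/blt i3+i4 dual
#3 head=5: ld i5 no-port MEM/MEM
#4 head=6: st/xor i6+i7 dual
#5 head=8: st/xor i8+i9 dual
#6 head=10: ld/and i10+i11 dual
#7 head=12: or i12 WAW r2
#8 head=13: ld i13 tail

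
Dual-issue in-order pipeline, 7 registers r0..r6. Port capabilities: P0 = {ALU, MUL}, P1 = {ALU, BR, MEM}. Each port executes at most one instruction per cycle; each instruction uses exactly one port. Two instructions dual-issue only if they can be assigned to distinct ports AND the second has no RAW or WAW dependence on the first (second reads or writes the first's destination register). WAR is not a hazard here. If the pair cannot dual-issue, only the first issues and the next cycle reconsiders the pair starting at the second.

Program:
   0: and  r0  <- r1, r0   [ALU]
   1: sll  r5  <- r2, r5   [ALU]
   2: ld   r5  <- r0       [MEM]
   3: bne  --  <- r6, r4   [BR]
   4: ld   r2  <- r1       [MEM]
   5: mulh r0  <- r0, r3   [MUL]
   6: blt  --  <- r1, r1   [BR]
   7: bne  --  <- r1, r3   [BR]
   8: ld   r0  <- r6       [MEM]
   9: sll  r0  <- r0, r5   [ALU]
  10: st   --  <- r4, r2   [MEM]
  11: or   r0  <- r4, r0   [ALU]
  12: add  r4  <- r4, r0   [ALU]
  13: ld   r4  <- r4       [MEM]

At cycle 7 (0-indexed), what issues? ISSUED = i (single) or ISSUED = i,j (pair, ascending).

ISSUED = 9,10

c0: i0/i1 and.ALU+sll.ALU  dual
c1: i2 ld.MEM  no-port MEM/BR
c2: i3 bne.BR  no-port BR/MEM
c3: i4/i5 ld.MEM+mulh.MUL  dual
c4: i6 blt.BR  no-port BR/BR
c5: i7 bne.BR  no-port BR/MEM
c6: i8 ld.MEM  RAW+WAW r0
c7: i9/i10 sll.ALU+st.MEM  dual
c8: i11 or.ALU  RAW r0
c9: i12 add.ALU  RAW+WAW r4
c10: i13 ld.MEM  tail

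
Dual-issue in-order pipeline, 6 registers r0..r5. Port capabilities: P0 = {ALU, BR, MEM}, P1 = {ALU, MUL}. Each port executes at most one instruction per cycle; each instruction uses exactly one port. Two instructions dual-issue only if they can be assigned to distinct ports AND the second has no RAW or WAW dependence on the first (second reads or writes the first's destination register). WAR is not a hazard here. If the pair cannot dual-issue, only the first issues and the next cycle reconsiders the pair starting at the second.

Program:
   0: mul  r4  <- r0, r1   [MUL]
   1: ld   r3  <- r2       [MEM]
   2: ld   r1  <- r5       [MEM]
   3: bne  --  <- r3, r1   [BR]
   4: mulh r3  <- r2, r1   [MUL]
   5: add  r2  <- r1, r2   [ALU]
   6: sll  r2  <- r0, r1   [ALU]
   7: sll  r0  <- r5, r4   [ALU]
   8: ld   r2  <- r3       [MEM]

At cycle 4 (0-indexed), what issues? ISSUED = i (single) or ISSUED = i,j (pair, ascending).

ISSUED = 6,7

t=0 i0&i1:mul+ld ; 2-wide
t=1 i2:ld ; no-port MEM/BR
t=2 i3&i4:bne+mulh ; 2-wide
t=3 i5:add ; WAW r2
t=4 i6&i7:sll+sll ; 2-wide
t=5 i8:ld ; tail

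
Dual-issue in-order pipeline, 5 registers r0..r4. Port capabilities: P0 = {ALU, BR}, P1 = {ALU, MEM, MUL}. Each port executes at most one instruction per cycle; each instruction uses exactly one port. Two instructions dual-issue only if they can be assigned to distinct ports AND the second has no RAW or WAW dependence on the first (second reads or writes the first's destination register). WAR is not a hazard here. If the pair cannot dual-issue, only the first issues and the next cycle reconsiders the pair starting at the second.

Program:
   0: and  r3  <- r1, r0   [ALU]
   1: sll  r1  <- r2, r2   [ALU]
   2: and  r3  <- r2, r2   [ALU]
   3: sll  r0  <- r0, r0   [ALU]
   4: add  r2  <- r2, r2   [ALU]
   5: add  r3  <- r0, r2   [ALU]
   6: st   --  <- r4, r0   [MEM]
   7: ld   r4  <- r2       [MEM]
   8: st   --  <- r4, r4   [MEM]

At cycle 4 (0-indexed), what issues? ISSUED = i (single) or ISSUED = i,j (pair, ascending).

ISSUED = 7

  cy0 -> i0/i1 (and sll) dual
  cy1 -> i2/i3 (and sll) dual
  cy2 -> i4 (add) RAW r2
  cy3 -> i5/i6 (add st) dual
  cy4 -> i7 (ld) no-port MEM/MEM
  cy5 -> i8 (st) tail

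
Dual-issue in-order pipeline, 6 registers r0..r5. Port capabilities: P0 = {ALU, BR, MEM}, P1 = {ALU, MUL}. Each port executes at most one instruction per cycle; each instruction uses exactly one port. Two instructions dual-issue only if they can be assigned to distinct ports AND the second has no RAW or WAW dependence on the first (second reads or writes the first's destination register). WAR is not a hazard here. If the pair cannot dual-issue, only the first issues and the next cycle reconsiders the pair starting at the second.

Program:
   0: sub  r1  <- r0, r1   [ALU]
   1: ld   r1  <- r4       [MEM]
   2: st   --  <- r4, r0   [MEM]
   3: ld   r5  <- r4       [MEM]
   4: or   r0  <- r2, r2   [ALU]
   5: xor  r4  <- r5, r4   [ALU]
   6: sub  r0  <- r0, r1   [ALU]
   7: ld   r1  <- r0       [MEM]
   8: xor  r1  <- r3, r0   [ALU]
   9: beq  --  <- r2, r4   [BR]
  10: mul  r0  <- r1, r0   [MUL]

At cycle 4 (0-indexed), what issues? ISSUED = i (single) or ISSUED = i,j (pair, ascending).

c0: i0 sub.ALU  WAW r1
c1: i1 ld.MEM  no-port MEM/MEM
c2: i2 st.MEM  no-port MEM/MEM
c3: i3/i4 ld.MEM+or.ALU  pair
c4: i5/i6 xor.ALU+sub.ALU  pair
c5: i7 ld.MEM  WAW r1
c6: i8/i9 xor.ALU+beq.BR  pair
c7: i10 mul.MUL  tail

ISSUED = 5,6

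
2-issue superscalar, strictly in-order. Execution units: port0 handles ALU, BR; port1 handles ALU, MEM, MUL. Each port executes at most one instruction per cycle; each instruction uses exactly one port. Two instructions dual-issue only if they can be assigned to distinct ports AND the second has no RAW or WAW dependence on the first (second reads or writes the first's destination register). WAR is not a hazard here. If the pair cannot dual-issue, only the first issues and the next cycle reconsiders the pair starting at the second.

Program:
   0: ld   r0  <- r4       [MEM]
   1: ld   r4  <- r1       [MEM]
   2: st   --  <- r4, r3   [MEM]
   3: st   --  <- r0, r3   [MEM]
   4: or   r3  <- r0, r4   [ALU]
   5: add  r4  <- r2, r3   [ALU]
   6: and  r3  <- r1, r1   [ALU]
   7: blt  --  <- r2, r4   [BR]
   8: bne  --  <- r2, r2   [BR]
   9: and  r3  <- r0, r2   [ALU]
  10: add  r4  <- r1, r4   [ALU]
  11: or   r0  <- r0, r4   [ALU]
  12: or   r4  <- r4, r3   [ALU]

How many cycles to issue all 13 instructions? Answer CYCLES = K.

[0] i0  ld  -- no-port MEM/MEM
[1] i1  ld  -- no-port MEM/MEM
[2] i2  st  -- no-port MEM/MEM
[3] i3&i4  st;or  -- dual
[4] i5&i6  add;and  -- dual
[5] i7  blt  -- no-port BR/BR
[6] i8&i9  bne;and  -- dual
[7] i10  add  -- RAW r4
[8] i11&i12  or;or  -- dual

CYCLES = 9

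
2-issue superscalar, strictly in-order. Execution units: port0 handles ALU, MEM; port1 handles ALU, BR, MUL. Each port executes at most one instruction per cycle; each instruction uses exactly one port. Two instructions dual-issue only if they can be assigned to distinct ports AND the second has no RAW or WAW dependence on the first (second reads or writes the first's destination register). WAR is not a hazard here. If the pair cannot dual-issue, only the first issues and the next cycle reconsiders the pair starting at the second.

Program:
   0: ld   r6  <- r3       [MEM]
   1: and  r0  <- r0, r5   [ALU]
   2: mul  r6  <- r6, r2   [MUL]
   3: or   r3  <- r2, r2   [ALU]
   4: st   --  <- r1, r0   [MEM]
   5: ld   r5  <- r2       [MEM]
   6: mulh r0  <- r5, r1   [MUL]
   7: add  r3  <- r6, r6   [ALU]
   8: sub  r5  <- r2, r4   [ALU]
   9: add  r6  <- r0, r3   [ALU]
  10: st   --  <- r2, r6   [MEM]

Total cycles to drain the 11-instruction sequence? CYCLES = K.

[0] i0&i1  ld.MEM+and.ALU  -- pair
[1] i2&i3  mul.MUL+or.ALU  -- pair
[2] i4  st.MEM  -- no-port MEM/MEM
[3] i5  ld.MEM  -- RAW r5
[4] i6&i7  mulh.MUL+add.ALU  -- pair
[5] i8&i9  sub.ALU+add.ALU  -- pair
[6] i10  st.MEM  -- tail

CYCLES = 7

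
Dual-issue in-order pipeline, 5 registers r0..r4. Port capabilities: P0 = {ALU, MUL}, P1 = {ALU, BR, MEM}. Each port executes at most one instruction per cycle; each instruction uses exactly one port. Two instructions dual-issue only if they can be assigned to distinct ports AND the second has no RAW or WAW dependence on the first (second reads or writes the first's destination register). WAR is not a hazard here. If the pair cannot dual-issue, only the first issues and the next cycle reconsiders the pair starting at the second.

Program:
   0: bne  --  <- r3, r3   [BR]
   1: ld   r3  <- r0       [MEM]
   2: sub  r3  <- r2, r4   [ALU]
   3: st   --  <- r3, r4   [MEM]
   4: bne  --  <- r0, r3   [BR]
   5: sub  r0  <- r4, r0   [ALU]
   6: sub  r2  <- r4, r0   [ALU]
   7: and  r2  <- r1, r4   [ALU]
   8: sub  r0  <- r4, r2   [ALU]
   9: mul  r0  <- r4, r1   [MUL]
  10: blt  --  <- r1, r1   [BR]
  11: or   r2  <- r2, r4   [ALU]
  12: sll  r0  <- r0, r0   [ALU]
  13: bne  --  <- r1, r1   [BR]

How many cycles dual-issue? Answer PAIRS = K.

[0] i0  bne  -- no-port BR/MEM
[1] i1  ld  -- WAW r3
[2] i2  sub  -- RAW r3
[3] i3  st  -- no-port MEM/BR
[4] i4&i5  bne+sub  -- dual
[5] i6  sub  -- WAW r2
[6] i7  and  -- RAW r2
[7] i8  sub  -- WAW r0
[8] i9&i10  mul+blt  -- dual
[9] i11&i12  or+sll  -- dual
[10] i13  bne  -- tail

PAIRS = 3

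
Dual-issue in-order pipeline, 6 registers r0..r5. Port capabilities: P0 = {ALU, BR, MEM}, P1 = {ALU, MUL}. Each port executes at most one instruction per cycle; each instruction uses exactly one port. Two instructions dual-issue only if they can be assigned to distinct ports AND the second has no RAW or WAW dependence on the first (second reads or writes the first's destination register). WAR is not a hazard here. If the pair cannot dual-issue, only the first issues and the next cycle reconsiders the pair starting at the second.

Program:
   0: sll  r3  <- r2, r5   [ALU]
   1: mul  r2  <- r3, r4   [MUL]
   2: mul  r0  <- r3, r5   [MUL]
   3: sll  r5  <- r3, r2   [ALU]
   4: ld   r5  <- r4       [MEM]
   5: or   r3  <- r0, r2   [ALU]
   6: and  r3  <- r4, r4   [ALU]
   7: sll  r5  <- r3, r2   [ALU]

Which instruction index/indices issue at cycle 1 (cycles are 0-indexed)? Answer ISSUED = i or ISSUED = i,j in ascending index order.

c0: i0 sll  RAW r3
c1: i1 mul  no-port MUL/MUL
c2: i2,i3 mul+sll  dual
c3: i4,i5 ld+or  dual
c4: i6 and  RAW r3
c5: i7 sll  tail

ISSUED = 1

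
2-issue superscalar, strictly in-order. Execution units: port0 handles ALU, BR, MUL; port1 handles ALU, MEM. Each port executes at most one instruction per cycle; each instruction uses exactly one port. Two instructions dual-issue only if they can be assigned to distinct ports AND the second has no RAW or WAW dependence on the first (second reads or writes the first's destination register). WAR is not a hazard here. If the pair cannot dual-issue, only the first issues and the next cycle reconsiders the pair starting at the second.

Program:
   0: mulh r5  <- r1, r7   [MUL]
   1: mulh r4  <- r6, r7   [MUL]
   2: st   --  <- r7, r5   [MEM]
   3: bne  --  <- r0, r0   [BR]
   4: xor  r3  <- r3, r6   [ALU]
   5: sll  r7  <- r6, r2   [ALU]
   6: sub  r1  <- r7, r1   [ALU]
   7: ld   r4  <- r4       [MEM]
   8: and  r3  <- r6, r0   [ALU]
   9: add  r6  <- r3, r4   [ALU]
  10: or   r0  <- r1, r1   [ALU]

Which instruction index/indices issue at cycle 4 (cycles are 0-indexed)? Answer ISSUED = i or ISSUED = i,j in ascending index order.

t=0 i0:mulh ; no-port MUL/MUL
t=1 i1,i2:mulh/st ; pair
t=2 i3,i4:bne/xor ; pair
t=3 i5:sll ; RAW r7
t=4 i6,i7:sub/ld ; pair
t=5 i8:and ; RAW r3
t=6 i9,i10:add/or ; pair

ISSUED = 6,7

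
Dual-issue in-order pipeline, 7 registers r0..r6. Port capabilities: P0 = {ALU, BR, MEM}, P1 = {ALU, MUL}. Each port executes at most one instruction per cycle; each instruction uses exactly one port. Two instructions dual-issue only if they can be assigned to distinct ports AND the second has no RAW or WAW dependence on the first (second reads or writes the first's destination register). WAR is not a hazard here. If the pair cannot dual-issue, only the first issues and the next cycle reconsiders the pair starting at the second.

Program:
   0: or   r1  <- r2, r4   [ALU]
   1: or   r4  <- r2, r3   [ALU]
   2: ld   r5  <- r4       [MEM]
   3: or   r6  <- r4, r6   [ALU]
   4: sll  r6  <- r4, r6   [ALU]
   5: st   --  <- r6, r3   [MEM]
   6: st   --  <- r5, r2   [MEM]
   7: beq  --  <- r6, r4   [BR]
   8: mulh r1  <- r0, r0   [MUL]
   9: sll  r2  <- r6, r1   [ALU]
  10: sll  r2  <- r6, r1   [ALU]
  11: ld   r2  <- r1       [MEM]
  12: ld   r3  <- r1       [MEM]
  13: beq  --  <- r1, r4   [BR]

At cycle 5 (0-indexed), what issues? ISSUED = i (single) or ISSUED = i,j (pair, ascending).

c0: i0+i1 or.ALU+or.ALU  dual
c1: i2+i3 ld.MEM+or.ALU  dual
c2: i4 sll.ALU  RAW r6
c3: i5 st.MEM  no-port MEM/MEM
c4: i6 st.MEM  no-port MEM/BR
c5: i7+i8 beq.BR+mulh.MUL  dual
c6: i9 sll.ALU  WAW r2
c7: i10 sll.ALU  WAW r2
c8: i11 ld.MEM  no-port MEM/MEM
c9: i12 ld.MEM  no-port MEM/BR
c10: i13 beq.BR  tail

ISSUED = 7,8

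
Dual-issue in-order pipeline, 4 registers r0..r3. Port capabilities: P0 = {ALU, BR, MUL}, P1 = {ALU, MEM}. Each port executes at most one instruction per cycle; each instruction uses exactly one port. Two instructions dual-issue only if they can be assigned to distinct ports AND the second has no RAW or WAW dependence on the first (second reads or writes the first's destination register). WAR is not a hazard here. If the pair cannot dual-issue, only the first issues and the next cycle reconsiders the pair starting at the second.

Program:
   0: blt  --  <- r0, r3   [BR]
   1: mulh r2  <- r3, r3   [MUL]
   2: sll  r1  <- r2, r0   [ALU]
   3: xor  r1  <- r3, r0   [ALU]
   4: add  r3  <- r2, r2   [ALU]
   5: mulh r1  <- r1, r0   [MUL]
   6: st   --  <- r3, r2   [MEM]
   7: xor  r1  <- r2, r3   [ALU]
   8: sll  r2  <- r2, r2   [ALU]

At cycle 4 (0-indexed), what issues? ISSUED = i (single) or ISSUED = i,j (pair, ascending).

0. blt.BR @i0  | no-port BR/MUL
1. mulh.MUL @i1  | RAW r2
2. sll.ALU @i2  | WAW r1
3. xor.ALU add.ALU @i3&i4  | dual
4. mulh.MUL st.MEM @i5&i6  | dual
5. xor.ALU sll.ALU @i7&i8  | dual

ISSUED = 5,6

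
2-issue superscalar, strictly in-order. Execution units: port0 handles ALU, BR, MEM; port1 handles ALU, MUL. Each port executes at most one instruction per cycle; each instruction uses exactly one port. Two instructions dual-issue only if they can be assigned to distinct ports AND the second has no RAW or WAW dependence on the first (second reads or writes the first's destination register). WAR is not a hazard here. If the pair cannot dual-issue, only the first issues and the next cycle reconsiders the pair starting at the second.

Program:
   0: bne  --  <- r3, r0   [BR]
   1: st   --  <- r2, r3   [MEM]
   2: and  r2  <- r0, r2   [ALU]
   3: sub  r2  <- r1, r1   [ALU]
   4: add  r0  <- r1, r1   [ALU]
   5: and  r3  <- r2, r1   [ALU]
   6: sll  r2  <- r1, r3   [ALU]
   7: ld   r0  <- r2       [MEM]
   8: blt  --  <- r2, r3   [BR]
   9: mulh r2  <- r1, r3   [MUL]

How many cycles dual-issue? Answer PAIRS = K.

PAIRS = 3

0. bne.BR @i0  | no-port BR/MEM
1. st.MEM+and.ALU @i1&i2  | 2-wide
2. sub.ALU+add.ALU @i3&i4  | 2-wide
3. and.ALU @i5  | RAW r3
4. sll.ALU @i6  | RAW r2
5. ld.MEM @i7  | no-port MEM/BR
6. blt.BR+mulh.MUL @i8&i9  | 2-wide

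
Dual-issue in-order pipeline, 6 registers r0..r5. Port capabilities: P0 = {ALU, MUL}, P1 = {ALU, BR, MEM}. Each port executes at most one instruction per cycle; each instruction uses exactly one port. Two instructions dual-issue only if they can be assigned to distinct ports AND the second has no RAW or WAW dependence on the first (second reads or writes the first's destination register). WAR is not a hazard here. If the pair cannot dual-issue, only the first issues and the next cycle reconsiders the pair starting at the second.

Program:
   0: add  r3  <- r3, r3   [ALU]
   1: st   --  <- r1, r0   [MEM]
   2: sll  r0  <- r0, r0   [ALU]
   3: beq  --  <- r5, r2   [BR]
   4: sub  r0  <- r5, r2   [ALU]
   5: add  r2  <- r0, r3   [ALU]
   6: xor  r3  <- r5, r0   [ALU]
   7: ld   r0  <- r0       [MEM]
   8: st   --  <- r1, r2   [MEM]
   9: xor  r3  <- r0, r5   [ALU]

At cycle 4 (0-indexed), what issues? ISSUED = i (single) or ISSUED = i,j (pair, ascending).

0. add/st @i0+i1  | pair
1. sll/beq @i2+i3  | pair
2. sub @i4  | RAW r0
3. add/xor @i5+i6  | pair
4. ld @i7  | no-port MEM/MEM
5. st/xor @i8+i9  | pair

ISSUED = 7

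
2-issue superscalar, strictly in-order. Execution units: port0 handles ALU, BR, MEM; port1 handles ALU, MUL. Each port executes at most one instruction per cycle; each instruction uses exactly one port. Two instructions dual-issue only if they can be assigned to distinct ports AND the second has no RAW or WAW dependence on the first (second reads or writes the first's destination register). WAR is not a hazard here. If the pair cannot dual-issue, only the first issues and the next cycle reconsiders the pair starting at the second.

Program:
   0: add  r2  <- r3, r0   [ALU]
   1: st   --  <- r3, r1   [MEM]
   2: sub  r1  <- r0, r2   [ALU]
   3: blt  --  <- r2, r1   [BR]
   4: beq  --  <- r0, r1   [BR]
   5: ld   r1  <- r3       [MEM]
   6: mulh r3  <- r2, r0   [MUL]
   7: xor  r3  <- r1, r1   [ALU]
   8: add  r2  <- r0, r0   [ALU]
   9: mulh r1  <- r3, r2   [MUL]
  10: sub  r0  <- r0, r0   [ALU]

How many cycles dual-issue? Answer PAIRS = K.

PAIRS = 4

  cy0 -> i0&i1 (add/st) dual
  cy1 -> i2 (sub) RAW r1
  cy2 -> i3 (blt) no-port BR/BR
  cy3 -> i4 (beq) no-port BR/MEM
  cy4 -> i5&i6 (ld/mulh) dual
  cy5 -> i7&i8 (xor/add) dual
  cy6 -> i9&i10 (mulh/sub) dual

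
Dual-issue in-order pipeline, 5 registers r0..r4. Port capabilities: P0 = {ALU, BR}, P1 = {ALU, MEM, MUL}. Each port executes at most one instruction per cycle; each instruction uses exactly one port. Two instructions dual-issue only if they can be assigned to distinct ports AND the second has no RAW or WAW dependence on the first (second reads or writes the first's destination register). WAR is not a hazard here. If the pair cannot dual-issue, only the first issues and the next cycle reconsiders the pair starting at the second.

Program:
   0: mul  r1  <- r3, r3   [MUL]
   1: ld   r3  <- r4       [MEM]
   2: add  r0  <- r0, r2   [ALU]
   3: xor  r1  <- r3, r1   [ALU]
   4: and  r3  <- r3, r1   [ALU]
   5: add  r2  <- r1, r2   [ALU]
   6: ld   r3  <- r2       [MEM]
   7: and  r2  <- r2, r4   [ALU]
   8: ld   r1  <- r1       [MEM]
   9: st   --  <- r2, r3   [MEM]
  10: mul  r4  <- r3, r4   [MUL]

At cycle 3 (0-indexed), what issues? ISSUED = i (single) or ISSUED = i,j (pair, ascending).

#0 head=0: mul.MUL i0 no-port MUL/MEM
#1 head=1: ld.MEM+add.ALU i1&i2 pair
#2 head=3: xor.ALU i3 RAW r1
#3 head=4: and.ALU+add.ALU i4&i5 pair
#4 head=6: ld.MEM+and.ALU i6&i7 pair
#5 head=8: ld.MEM i8 no-port MEM/MEM
#6 head=9: st.MEM i9 no-port MEM/MUL
#7 head=10: mul.MUL i10 tail

ISSUED = 4,5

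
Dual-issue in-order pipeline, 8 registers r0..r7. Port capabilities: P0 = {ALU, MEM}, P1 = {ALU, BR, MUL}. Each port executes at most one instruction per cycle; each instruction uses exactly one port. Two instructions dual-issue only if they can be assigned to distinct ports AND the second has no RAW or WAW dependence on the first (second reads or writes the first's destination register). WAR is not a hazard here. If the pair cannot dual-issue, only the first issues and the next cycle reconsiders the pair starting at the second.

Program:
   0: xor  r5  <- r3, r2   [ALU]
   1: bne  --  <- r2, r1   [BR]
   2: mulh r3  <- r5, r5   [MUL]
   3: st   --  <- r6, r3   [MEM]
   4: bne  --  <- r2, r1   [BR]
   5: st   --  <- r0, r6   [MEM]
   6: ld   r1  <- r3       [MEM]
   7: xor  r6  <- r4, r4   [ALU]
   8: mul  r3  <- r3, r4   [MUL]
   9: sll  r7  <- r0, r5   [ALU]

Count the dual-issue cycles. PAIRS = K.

[0] i0+i1  xor bne  -- 2-wide
[1] i2  mulh  -- RAW r3
[2] i3+i4  st bne  -- 2-wide
[3] i5  st  -- no-port MEM/MEM
[4] i6+i7  ld xor  -- 2-wide
[5] i8+i9  mul sll  -- 2-wide

PAIRS = 4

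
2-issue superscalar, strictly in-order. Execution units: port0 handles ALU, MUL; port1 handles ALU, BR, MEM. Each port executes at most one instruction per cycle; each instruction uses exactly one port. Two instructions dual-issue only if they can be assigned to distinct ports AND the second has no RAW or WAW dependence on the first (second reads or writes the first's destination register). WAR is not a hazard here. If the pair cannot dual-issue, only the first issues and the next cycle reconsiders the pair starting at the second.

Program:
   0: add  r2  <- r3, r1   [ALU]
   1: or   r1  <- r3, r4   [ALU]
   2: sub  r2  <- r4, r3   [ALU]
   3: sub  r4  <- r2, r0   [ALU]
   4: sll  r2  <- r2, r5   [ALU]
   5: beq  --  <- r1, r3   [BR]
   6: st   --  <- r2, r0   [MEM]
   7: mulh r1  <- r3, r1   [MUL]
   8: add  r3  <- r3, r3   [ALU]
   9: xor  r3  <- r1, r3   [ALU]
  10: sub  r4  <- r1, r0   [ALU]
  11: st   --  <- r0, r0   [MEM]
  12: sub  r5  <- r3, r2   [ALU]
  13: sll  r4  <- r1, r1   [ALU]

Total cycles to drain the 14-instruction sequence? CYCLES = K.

c0: i0/i1 add.ALU or.ALU  pair
c1: i2 sub.ALU  RAW r2
c2: i3/i4 sub.ALU sll.ALU  pair
c3: i5 beq.BR  no-port BR/MEM
c4: i6/i7 st.MEM mulh.MUL  pair
c5: i8 add.ALU  RAW+WAW r3
c6: i9/i10 xor.ALU sub.ALU  pair
c7: i11/i12 st.MEM sub.ALU  pair
c8: i13 sll.ALU  tail

CYCLES = 9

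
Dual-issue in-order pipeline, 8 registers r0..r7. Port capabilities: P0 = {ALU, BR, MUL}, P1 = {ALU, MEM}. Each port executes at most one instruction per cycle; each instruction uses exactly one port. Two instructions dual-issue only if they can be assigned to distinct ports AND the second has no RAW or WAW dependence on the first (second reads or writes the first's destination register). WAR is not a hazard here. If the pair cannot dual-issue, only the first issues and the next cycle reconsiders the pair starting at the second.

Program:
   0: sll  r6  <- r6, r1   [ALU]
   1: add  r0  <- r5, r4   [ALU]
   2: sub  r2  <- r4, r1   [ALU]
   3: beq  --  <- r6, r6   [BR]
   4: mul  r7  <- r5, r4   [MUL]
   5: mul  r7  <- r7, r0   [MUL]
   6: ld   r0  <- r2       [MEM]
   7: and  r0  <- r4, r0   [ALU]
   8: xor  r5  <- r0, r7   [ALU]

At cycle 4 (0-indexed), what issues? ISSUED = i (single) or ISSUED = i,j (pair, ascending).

c0: i0,i1 sll.ALU;add.ALU  2-wide
c1: i2,i3 sub.ALU;beq.BR  2-wide
c2: i4 mul.MUL  no-port MUL/MUL
c3: i5,i6 mul.MUL;ld.MEM  2-wide
c4: i7 and.ALU  RAW r0
c5: i8 xor.ALU  tail

ISSUED = 7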